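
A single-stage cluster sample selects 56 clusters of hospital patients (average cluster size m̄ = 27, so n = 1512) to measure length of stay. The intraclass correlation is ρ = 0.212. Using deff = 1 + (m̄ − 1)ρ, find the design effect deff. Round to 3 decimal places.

deff = 1 + (27 − 1)·0.212 = 1 + 5.512 = 6.512.

6.512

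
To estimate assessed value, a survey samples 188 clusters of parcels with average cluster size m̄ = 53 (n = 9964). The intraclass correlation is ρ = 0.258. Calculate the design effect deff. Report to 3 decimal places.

deff = 1 + (53 − 1)·0.258 = 1 + 13.416 = 14.416.

14.416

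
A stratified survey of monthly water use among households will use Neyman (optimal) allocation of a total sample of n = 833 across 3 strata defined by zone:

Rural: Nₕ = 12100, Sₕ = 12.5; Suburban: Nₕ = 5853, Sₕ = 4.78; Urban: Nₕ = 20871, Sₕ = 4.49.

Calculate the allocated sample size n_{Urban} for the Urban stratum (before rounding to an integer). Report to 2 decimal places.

Neyman allocation: nₕ = n·NₕSₕ / Σⱼ NⱼSⱼ.
Σ NⱼSⱼ = 12100·12.5 + 5853·4.78 + 20871·4.49 = 272938.13.
n_{Urban} = 833·20871·4.49 / 272938.13 = 286.00.

286.00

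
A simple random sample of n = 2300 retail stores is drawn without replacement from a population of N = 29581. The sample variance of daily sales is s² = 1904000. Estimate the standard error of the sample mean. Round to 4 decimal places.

Under SRS without replacement, Var(ȳ) = (1 − f)·s²/n with f = n/N = 2300/29581 = 0.07775261.
Var(ȳ) = (1 − 0.07775261)·1904000/2300 = 0.92224739·827.82609 = 763.46045.
SE(ȳ) = √(763.46045) = 27.6308.

27.6308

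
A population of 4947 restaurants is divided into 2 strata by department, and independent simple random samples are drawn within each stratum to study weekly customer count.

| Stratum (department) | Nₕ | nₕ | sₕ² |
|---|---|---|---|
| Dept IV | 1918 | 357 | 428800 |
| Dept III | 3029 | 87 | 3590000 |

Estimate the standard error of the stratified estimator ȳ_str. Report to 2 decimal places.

Var(ȳ_str) = Σₕ Wₕ²(1 − fₕ)sₕ²/nₕ with Wₕ = Nₕ/N, N = 4947.
Dept IV: Wₕ = 0.38770972; term = 0.38770972²·(1 − 0.18613139)·428800/357 = 146.94481.
Dept III: Wₕ = 0.61229028; term = 0.61229028²·(1 − 0.02872235)·3590000/87 = 15025.652.
Sum = 15172.597.
SE = √(15172.597) = 123.18.

123.18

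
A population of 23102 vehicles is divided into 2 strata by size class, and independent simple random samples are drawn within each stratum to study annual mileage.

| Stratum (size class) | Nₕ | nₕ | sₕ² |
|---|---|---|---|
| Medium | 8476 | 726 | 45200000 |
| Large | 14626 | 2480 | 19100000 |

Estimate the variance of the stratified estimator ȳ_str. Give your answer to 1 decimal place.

Var(ȳ_str) = Σₕ Wₕ²(1 − fₕ)sₕ²/nₕ with Wₕ = Nₕ/N, N = 23102.
Medium: Wₕ = 0.36689464; term = 0.36689464²·(1 − 0.08565361)·45200000/726 = 7662.9379.
Large: Wₕ = 0.63310536; term = 0.63310536²·(1 − 0.16956106)·19100000/2480 = 2563.5475.
Sum = 10226.485.

10226.5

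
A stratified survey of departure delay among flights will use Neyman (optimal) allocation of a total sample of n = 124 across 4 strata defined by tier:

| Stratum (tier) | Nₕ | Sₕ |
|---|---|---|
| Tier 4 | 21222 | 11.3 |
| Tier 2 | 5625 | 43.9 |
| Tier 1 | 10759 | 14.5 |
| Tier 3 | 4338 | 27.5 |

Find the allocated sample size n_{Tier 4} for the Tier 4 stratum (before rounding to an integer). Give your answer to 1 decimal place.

39.0

Neyman allocation: nₕ = n·NₕSₕ / Σⱼ NⱼSⱼ.
Σ NⱼSⱼ = 21222·11.3 + 5625·43.9 + 10759·14.5 + 4338·27.5 = 762046.6.
n_{Tier 4} = 124·21222·11.3 / 762046.6 = 39.0.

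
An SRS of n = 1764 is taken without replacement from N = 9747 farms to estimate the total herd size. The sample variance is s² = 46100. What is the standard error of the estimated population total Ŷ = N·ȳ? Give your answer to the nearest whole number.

Var(Ŷ) = N²·Var(ȳ) = N²·(1 − n/N)·s²/n.
f = 1764/9747 = 0.18097876; Var(ȳ) = 0.81902124·46100/1764 = 21.404126.
Var(Ŷ) = 9747² · 21.404126 = 2.0334778 × 10^9.
SE(Ŷ) = √(2.0334778 × 10^9) = 45094.

45094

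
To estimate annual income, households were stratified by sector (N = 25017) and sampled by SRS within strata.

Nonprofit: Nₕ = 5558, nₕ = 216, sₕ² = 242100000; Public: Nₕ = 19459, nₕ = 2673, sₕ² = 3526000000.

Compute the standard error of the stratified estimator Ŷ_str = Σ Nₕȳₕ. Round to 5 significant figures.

Var(Ŷ_str) = Σₕ Nₕ²(1 − fₕ)sₕ²/nₕ.
Nonprofit: 5558²·(1 − 216/5558)·242100000/216 = 3.3278479 × 10^13.
Public: 19459²·(1 − 2673/19459)·3526000000/2673 = 4.3087479 × 10^14.
Sum = 4.6415327 × 10^14.
SE = √(4.6415327 × 10^14) = 2.1544 × 10^7.

2.1544 × 10^7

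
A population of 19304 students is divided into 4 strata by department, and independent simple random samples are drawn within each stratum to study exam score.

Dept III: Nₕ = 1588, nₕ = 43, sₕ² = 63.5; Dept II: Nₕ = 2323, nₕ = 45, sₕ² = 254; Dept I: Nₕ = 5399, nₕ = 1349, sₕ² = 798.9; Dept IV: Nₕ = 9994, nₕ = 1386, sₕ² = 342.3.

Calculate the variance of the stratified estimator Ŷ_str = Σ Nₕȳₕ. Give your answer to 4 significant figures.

6.769 × 10^7

Var(Ŷ_str) = Σₕ Nₕ²(1 − fₕ)sₕ²/nₕ.
Dept III: 1588²·(1 − 43/1588)·63.5/43 = 3.6231328 × 10^6.
Dept II: 2323²·(1 − 45/2323)·254/45 = 2.9869237 × 10^7.
Dept I: 5399²·(1 − 1349/5399)·798.9/1349 = 1.2949375 × 10^7.
Dept IV: 9994²·(1 − 1386/9994)·342.3/1386 = 2.1246396 × 10^7.
Sum = 6.7688141 × 10^7.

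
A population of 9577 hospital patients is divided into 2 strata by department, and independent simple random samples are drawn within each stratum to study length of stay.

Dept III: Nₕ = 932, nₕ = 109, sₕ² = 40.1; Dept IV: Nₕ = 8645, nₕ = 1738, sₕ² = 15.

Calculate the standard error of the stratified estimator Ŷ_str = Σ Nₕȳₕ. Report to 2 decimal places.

Var(Ŷ_str) = Σₕ Nₕ²(1 − fₕ)sₕ²/nₕ.
Dept III: 932²·(1 − 109/932)·40.1/109 = 282184.8.
Dept IV: 8645²·(1 − 1738/8645)·15/1738 = 515342.48.
Sum = 797527.28.
SE = √(797527.28) = 893.04.

893.04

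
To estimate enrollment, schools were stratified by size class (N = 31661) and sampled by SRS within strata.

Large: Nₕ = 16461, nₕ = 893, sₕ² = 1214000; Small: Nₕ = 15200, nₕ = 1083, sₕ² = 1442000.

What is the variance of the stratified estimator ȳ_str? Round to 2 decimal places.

Var(ȳ_str) = Σₕ Wₕ²(1 − fₕ)sₕ²/nₕ with Wₕ = Nₕ/N, N = 31661.
Large: Wₕ = 0.51991409; term = 0.51991409²·(1 − 0.05424944)·1214000/893 = 347.54177.
Small: Wₕ = 0.48008591; term = 0.48008591²·(1 − 0.07125000)·1442000/1083 = 285.01883.
Sum = 632.5606.

632.56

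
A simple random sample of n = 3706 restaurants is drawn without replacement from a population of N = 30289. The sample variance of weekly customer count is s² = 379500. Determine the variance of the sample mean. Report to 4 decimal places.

89.8722

Under SRS without replacement, Var(ȳ) = (1 − f)·s²/n with f = n/N = 3706/30289 = 0.12235465.
Var(ȳ) = (1 − 0.12235465)·379500/3706 = 0.87764535·102.40151 = 89.87221.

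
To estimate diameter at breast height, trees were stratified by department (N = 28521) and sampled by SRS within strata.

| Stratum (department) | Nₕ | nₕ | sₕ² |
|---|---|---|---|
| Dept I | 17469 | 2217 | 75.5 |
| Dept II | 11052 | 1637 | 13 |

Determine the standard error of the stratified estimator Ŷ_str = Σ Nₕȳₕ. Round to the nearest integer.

Var(Ŷ_str) = Σₕ Nₕ²(1 − fₕ)sₕ²/nₕ.
Dept I: 17469²·(1 − 2217/17469)·75.5/2217 = 9.0735262 × 10^6.
Dept II: 11052²·(1 − 1637/11052)·13/1637 = 826334.48.
Sum = 9.8998607 × 10^6.
SE = √(9.8998607 × 10^6) = 3146.

3146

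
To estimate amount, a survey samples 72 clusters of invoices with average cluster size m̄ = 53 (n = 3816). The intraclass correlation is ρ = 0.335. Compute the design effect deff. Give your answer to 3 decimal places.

18.420

deff = 1 + (53 − 1)·0.335 = 1 + 17.42 = 18.42.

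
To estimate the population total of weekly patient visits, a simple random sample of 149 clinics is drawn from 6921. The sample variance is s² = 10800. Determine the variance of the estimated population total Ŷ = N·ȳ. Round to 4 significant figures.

3.397 × 10^9

Var(Ŷ) = N²·Var(ȳ) = N²·(1 − n/N)·s²/n.
f = 149/6921 = 0.02152868; Var(ȳ) = 0.97847132·10800/149 = 70.922753.
Var(Ŷ) = 6921² · 70.922753 = 3.397217 × 10^9.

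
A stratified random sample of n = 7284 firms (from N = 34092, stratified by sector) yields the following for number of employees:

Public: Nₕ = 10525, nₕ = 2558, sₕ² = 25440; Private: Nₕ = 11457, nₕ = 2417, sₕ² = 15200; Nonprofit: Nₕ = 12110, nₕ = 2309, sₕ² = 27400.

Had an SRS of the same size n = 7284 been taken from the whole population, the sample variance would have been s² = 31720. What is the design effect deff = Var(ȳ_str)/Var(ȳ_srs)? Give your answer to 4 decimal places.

Var(ȳ_str) = Σ Wₕ²(1−fₕ)sₕ²/nₕ with Wₕ = Nₕ/34092:
  Public: (10525/34092)²·(1−2558/10525)·25440/2558 = 0.71751094
  Private: (11457/34092)²·(1−2417/11457)·15200/2417 = 0.56040412
  Nonprofit: (12110/34092)²·(1−2309/12110)·27400/2309 = 1.2118147
  → Var(ȳ_str) = 2.4897298.
Var(ȳ_srs) = (1 − 7284/34092)·31720/7284 = 3.4243266.
deff = 2.4897298 / 3.4243266 = 0.7271.

0.7271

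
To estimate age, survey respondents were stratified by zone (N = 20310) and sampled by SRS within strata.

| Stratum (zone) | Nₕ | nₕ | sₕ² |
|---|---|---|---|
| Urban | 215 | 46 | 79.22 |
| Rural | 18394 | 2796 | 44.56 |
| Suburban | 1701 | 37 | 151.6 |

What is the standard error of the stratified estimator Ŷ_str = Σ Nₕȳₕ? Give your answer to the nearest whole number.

Var(Ŷ_str) = Σₕ Nₕ²(1 − fₕ)sₕ²/nₕ.
Urban: 215²·(1 − 46/215)·79.22/46 = 62575.189.
Rural: 18394²·(1 − 2796/18394)·44.56/2796 = 4.5724937 × 10^6.
Suburban: 1701²·(1 − 37/1701)·151.6/37 = 1.1597252 × 10^7.
Sum = 1.6232321 × 10^7.
SE = √(1.6232321 × 10^7) = 4029.

4029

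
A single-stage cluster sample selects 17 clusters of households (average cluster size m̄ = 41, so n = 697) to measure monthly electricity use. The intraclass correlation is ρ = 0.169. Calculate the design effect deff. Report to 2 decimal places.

7.76

deff = 1 + (41 − 1)·0.169 = 1 + 6.76 = 7.76.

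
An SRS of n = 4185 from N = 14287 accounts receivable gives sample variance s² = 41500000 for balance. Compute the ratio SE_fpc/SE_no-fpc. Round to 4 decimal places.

f = n/N = 4185/14287 = 0.29292364.
SE_no-fpc = √(s²/n) = 99.580962; SE_fpc = √((1−f)s²/n) = 83.735473.
Ratio = √(1−f) = 0.84087833.

0.8409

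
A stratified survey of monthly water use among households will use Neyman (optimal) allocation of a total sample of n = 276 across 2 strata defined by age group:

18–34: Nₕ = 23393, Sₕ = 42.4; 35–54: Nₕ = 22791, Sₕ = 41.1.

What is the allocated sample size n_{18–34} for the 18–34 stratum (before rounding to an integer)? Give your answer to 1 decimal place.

141.9

Neyman allocation: nₕ = n·NₕSₕ / Σⱼ NⱼSⱼ.
Σ NⱼSⱼ = 23393·42.4 + 22791·41.1 = 1.9285733 × 10^6.
n_{18–34} = 276·23393·42.4 / (1.9285733 × 10^6) = 141.9.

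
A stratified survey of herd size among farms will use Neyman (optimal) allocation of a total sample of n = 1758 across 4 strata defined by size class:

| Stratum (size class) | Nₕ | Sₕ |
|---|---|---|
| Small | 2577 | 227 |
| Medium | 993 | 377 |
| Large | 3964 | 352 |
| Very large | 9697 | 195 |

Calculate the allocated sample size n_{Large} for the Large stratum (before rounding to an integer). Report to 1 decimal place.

Neyman allocation: nₕ = n·NₕSₕ / Σⱼ NⱼSⱼ.
Σ NⱼSⱼ = 2577·227 + 993·377 + 3964·352 + 9697·195 = 4.245583 × 10^6.
n_{Large} = 1758·3964·352 / (4.245583 × 10^6) = 577.8.

577.8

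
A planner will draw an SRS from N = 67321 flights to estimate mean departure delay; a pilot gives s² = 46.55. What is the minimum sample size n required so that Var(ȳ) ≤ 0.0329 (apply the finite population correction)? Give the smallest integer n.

Without fpc, n₀ = s²/D = 46.55/0.0329 = 1414.8936.
With fpc, (1 − n/N)·s²/n ≤ D requires n ≥ n₀/(1 + n₀/N) = 1414.8936/(1 + 1414.8936/67321) = 1385.7687.
Rounding up, n = 1386.

1386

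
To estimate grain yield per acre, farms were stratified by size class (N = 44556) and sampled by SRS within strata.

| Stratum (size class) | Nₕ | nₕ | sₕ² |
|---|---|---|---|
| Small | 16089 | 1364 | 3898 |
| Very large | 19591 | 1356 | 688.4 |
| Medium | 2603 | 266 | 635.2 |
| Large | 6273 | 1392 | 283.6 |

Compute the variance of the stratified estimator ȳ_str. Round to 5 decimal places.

0.44285

Var(ȳ_str) = Σₕ Wₕ²(1 − fₕ)sₕ²/nₕ with Wₕ = Nₕ/N, N = 44556.
Small: Wₕ = 0.36109615; term = 0.36109615²·(1 − 0.08477842)·3898/1364 = 0.34103537.
Very large: Wₕ = 0.43969387; term = 0.43969387²·(1 − 0.06921546)·688.4/1356 = 0.091354754.
Medium: Wₕ = 0.05842086; term = 0.05842086²·(1 − 0.10218978)·635.2/266 = 0.0073172744.
Large: Wₕ = 0.14078912; term = 0.14078912²·(1 − 0.22190340)·283.6/1392 = 0.0031422352.
Sum = 0.44284963.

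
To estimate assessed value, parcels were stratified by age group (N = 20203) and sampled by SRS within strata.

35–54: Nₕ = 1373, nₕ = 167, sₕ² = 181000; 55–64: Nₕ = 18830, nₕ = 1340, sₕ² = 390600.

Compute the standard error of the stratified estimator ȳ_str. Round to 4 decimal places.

Var(ȳ_str) = Σₕ Wₕ²(1 − fₕ)sₕ²/nₕ with Wₕ = Nₕ/N, N = 20203.
35–54: Wₕ = 0.06796020; term = 0.06796020²·(1 − 0.12163146)·181000/167 = 4.3969165.
55–64: Wₕ = 0.93203980; term = 0.93203980²·(1 − 0.07116304)·390600/1340 = 235.1992.
Sum = 239.59612.
SE = √(239.59612) = 15.4789.

15.4789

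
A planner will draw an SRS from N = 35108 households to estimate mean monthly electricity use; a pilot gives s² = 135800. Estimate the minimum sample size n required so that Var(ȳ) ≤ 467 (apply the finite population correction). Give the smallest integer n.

Without fpc, n₀ = s²/D = 135800/467 = 290.7923.
With fpc, (1 − n/N)·s²/n ≤ D requires n ≥ n₀/(1 + n₀/N) = 290.7923/(1 + 290.7923/35108) = 288.4035.
Rounding up, n = 289.

289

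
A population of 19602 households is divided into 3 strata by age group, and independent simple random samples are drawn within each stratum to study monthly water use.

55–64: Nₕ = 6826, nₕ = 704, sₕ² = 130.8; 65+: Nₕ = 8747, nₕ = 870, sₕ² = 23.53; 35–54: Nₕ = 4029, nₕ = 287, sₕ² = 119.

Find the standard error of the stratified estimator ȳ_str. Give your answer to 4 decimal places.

0.2033

Var(ȳ_str) = Σₕ Wₕ²(1 − fₕ)sₕ²/nₕ with Wₕ = Nₕ/N, N = 19602.
55–64: Wₕ = 0.34822977; term = 0.34822977²·(1 − 0.10313507)·130.8/704 = 0.020206632.
65+: Wₕ = 0.44622998; term = 0.44622998²·(1 − 0.09946267)·23.53/870 = 0.0048497782.
35–54: Wₕ = 0.20554025; term = 0.20554025²·(1 − 0.07123356)·119/287 = 0.016269168.
Sum = 0.041325578.
SE = √(0.041325578) = 0.2033.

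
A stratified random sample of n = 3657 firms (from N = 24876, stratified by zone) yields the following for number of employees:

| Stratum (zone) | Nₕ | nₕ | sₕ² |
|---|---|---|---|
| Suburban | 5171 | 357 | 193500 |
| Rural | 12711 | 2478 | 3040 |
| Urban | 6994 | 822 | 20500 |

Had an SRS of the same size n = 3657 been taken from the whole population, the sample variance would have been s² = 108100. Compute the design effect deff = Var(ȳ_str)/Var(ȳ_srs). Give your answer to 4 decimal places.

Var(ȳ_str) = Σ Wₕ²(1−fₕ)sₕ²/nₕ with Wₕ = Nₕ/24876:
  Suburban: (5171/24876)²·(1−357/5171)·193500/357 = 21.803805
  Rural: (12711/24876)²·(1−2478/12711)·3040/2478 = 0.25786588
  Urban: (6994/24876)²·(1−822/6994)·20500/822 = 1.7396925
  → Var(ȳ_str) = 23.801363.
Var(ȳ_srs) = (1 − 3657/24876)·108100/3657 = 25.214194.
deff = 23.801363 / 25.214194 = 0.9440.

0.9440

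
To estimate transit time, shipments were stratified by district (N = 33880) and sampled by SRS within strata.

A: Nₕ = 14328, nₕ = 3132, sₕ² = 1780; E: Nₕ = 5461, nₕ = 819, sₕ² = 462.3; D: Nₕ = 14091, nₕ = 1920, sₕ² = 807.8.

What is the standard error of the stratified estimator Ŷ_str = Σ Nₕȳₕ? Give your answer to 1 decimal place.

Var(Ŷ_str) = Σₕ Nₕ²(1 − fₕ)sₕ²/nₕ.
A: 14328²·(1 − 3132/14328)·1780/3132 = 9.1168899 × 10^7.
E: 5461²·(1 − 819/5461)·462.3/819 = 1.4309264 × 10^7.
D: 14091²·(1 − 1920/14091)·807.8/1920 = 7.2155709 × 10^7.
Sum = 1.7763387 × 10^8.
SE = √(1.7763387 × 10^8) = 13327.9.

13327.9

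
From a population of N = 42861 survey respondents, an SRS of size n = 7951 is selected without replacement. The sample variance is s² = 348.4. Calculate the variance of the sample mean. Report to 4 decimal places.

Under SRS without replacement, Var(ȳ) = (1 − f)·s²/n with f = n/N = 7951/42861 = 0.18550664.
Var(ȳ) = (1 − 0.18550664)·348.4/7951 = 0.81449336·0.043818388 = 0.035689786.

0.0357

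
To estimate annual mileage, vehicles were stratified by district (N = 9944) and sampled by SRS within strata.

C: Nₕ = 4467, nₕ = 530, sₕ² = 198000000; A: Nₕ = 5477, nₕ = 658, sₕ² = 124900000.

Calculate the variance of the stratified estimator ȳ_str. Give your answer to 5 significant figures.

Var(ȳ_str) = Σₕ Wₕ²(1 − fₕ)sₕ²/nₕ with Wₕ = Nₕ/N, N = 9944.
C: Wₕ = 0.44921561; term = 0.44921561²·(1 − 0.11864786)·198000000/530 = 66442.881.
A: Wₕ = 0.55078439; term = 0.55078439²·(1 − 0.12013876)·124900000/658 = 50665.692.
Sum = 117108.57.

117110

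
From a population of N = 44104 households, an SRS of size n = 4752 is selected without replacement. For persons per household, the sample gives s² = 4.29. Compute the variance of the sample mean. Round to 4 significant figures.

Under SRS without replacement, Var(ȳ) = (1 − f)·s²/n with f = n/N = 4752/44104 = 0.10774533.
Var(ȳ) = (1 − 0.10774533)·4.29/4752 = 0.89225467·9.0277778 × 10^-4 = 8.0550769 × 10^-4.

8.055 × 10^-4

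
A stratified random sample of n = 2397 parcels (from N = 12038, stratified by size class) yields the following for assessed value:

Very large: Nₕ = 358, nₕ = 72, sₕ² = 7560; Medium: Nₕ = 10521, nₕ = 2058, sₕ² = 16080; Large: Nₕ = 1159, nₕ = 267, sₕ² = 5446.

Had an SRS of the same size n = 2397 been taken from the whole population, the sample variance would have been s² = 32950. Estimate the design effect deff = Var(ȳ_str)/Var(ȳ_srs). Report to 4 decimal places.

0.4560

Var(ȳ_str) = Σ Wₕ²(1−fₕ)sₕ²/nₕ with Wₕ = Nₕ/12038:
  Very large: (358/12038)²·(1−72/358)·7560/72 = 0.07418732
  Medium: (10521/12038)²·(1−2058/10521)·16080/2058 = 4.8007972
  Large: (1159/12038)²·(1−267/1159)·5446/267 = 0.14551441
  → Var(ȳ_str) = 5.0204989.
Var(ȳ_srs) = (1 − 2397/12038)·32950/2397 = 11.009184.
deff = 5.0204989 / 11.009184 = 0.4560.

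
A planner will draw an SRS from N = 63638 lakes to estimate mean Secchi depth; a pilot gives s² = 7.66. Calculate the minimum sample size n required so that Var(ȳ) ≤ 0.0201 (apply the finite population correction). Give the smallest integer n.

Without fpc, n₀ = s²/D = 7.66/0.0201 = 381.0945.
With fpc, (1 − n/N)·s²/n ≤ D requires n ≥ n₀/(1 + n₀/N) = 381.0945/(1 + 381.0945/63638) = 378.8259.
Rounding up, n = 379.

379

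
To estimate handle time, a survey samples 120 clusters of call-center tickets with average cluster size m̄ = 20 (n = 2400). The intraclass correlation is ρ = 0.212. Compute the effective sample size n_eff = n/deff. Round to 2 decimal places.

477.33

deff = 1 + (20 − 1)·0.212 = 1 + 4.028 = 5.028.
n_eff = 2400 / 5.028 = 477.33.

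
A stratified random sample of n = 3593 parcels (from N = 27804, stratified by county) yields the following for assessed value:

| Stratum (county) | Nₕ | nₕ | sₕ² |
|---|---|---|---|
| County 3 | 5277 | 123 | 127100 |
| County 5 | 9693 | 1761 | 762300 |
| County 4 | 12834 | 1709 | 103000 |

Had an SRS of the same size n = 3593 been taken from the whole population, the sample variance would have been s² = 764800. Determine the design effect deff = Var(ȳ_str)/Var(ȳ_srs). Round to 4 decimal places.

Var(ȳ_str) = Σ Wₕ²(1−fₕ)sₕ²/nₕ with Wₕ = Nₕ/27804:
  County 3: (5277/27804)²·(1−123/5277)·127100/123 = 36.354434
  County 5: (9693/27804)²·(1−1761/9693)·762300/1761 = 43.051959
  County 4: (12834/27804)²·(1−1709/12834)·103000/1709 = 11.131217
  → Var(ȳ_str) = 90.53761.
Var(ȳ_srs) = (1 − 3593/27804)·764800/3593 = 185.3515.
deff = 90.53761 / 185.3515 = 0.4885.

0.4885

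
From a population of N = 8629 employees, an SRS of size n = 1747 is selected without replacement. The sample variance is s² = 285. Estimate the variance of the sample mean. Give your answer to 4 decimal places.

Under SRS without replacement, Var(ȳ) = (1 − f)·s²/n with f = n/N = 1747/8629 = 0.20245683.
Var(ȳ) = (1 − 0.20245683)·285/1747 = 0.79754317·0.16313681 = 0.13010865.

0.1301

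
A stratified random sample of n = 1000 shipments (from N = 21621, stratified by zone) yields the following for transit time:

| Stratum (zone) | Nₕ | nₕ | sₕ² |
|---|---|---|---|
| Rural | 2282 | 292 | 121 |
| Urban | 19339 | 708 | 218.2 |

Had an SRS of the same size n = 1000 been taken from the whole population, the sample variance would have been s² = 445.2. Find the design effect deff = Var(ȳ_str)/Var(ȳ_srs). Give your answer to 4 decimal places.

0.5689

Var(ȳ_str) = Σ Wₕ²(1−fₕ)sₕ²/nₕ with Wₕ = Nₕ/21621:
  Rural: (2282/21621)²·(1−292/2282)·121/292 = 0.0040254986
  Urban: (19339/21621)²·(1−708/19339)·218.2/708 = 0.23754184
  → Var(ȳ_str) = 0.24156734.
Var(ȳ_srs) = (1 − 1000/21621)·445.2/1000 = 0.42460891.
deff = 0.24156734 / 0.42460891 = 0.5689.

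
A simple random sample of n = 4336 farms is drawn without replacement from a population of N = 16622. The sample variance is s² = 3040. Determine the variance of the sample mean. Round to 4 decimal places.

Under SRS without replacement, Var(ȳ) = (1 − f)·s²/n with f = n/N = 4336/16622 = 0.26085910.
Var(ȳ) = (1 − 0.26085910)·3040/4336 = 0.73914090·0.70110701 = 0.51821687.

0.5182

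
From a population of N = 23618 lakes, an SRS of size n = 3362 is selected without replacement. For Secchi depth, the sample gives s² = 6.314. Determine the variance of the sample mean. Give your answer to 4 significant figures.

0.001611

Under SRS without replacement, Var(ȳ) = (1 − f)·s²/n with f = n/N = 3362/23618 = 0.14234906.
Var(ȳ) = (1 − 0.14234906)·6.314/3362 = 0.85765094·0.0018780488 = 0.0016107103.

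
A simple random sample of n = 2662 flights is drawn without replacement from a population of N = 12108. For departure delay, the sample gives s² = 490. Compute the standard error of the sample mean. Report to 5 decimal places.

Under SRS without replacement, Var(ȳ) = (1 − f)·s²/n with f = n/N = 2662/12108 = 0.21985464.
Var(ȳ) = (1 − 0.21985464)·490/2662 = 0.78014536·0.18407213 = 0.14360301.
SE(ȳ) = √(0.14360301) = 0.37895.

0.37895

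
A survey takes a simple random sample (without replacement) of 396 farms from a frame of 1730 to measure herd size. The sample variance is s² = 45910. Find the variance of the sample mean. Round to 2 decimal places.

89.40

Under SRS without replacement, Var(ȳ) = (1 − f)·s²/n with f = n/N = 396/1730 = 0.22890173.
Var(ȳ) = (1 − 0.22890173)·45910/396 = 0.77109827·115.93434 = 89.396771.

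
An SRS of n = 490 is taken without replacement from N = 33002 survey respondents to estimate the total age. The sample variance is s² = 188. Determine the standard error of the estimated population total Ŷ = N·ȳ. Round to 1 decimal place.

20289.6

Var(Ŷ) = N²·Var(ȳ) = N²·(1 − n/N)·s²/n.
f = 490/33002 = 0.01484758; Var(ȳ) = 0.98515242·188/490 = 0.37797684.
Var(Ŷ) = 33002² · 0.37797684 = 4.1166667 × 10^8.
SE(Ŷ) = √(4.1166667 × 10^8) = 20289.6.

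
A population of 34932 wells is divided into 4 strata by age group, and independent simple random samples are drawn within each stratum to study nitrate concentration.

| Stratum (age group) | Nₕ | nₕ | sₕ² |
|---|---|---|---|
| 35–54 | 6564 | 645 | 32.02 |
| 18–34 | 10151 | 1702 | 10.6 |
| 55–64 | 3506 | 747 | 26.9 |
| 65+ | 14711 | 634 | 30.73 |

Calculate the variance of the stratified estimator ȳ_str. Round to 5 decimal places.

Var(ȳ_str) = Σₕ Wₕ²(1 − fₕ)sₕ²/nₕ with Wₕ = Nₕ/N, N = 34932.
35–54: Wₕ = 0.18790794; term = 0.18790794²·(1 − 0.09826325)·32.02/645 = 0.0015806351.
18–34: Wₕ = 0.29059315; term = 0.29059315²·(1 − 0.16766821)·10.6/1702 = 4.3773729 × 10^-4.
55–64: Wₕ = 0.10036643; term = 0.10036643²·(1 − 0.21306332)·26.9/747 = 2.8546205 × 10^-4.
65+: Wₕ = 0.42113249; term = 0.42113249²·(1 − 0.04309700)·30.73/634 = 0.0082258106.
Sum = 0.010529645.

0.01053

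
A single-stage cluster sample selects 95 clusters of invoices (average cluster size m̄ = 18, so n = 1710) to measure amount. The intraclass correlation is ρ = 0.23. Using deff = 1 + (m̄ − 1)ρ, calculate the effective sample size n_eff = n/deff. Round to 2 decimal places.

348.27

deff = 1 + (18 − 1)·0.23 = 1 + 3.91 = 4.91.
n_eff = 1710 / 4.91 = 348.27.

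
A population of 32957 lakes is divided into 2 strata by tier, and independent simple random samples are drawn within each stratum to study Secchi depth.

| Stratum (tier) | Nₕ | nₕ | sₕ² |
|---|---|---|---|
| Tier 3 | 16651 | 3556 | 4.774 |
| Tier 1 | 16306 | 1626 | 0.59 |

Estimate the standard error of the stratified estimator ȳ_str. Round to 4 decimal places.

Var(ȳ_str) = Σₕ Wₕ²(1 − fₕ)sₕ²/nₕ with Wₕ = Nₕ/N, N = 32957.
Tier 3: Wₕ = 0.50523409; term = 0.50523409²·(1 − 0.21356075)·4.774/3556 = 2.6950768 × 10^-4.
Tier 1: Wₕ = 0.49476591; term = 0.49476591²·(1 − 0.09971790)·0.59/1626 = 7.9966782 × 10^-5.
Sum = 3.4947446 × 10^-4.
SE = √(3.4947446 × 10^-4) = 0.0187.

0.0187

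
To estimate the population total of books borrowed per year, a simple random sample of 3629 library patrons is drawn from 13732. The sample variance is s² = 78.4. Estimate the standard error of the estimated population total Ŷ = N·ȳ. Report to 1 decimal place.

1731.2

Var(Ŷ) = N²·Var(ȳ) = N²·(1 − n/N)·s²/n.
f = 3629/13732 = 0.26427323; Var(ȳ) = 0.73572677·78.4/3629 = 0.015894455.
Var(Ŷ) = 13732² · 0.015894455 = 2.9971828 × 10^6.
SE(Ŷ) = √(2.9971828 × 10^6) = 1731.2.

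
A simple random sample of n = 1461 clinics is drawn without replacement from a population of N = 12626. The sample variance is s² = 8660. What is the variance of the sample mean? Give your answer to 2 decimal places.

Under SRS without replacement, Var(ȳ) = (1 − f)·s²/n with f = n/N = 1461/12626 = 0.11571361.
Var(ȳ) = (1 − 0.11571361)·8660/1461 = 0.88428639·5.927447 = 5.2415607.

5.24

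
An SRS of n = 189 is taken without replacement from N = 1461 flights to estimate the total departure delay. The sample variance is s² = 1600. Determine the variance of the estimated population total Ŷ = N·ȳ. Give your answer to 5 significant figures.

Var(Ŷ) = N²·Var(ȳ) = N²·(1 − n/N)·s²/n.
f = 189/1461 = 0.12936345; Var(ȳ) = 0.87063655·1600/189 = 7.3704682.
Var(Ŷ) = 1461² · 7.3704682 = 1.5732419 × 10^7.

1.5732 × 10^7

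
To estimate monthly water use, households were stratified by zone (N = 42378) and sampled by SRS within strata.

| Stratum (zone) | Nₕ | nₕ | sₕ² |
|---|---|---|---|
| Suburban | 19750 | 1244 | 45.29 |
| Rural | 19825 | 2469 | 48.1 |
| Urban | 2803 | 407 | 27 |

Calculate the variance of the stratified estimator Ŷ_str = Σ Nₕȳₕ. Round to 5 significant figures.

2.0455 × 10^7

Var(Ŷ_str) = Σₕ Nₕ²(1 − fₕ)sₕ²/nₕ.
Suburban: 19750²·(1 − 1244/19750)·45.29/1244 = 1.3306431 × 10^7.
Rural: 19825²·(1 − 2469/19825)·48.1/2469 = 6.7032717 × 10^6.
Urban: 2803²·(1 − 407/2803)·27/407 = 445532.37.
Sum = 2.0455235 × 10^7.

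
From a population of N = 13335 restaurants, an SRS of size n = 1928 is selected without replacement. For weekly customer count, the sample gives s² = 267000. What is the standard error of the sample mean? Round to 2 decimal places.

Under SRS without replacement, Var(ȳ) = (1 − f)·s²/n with f = n/N = 1928/13335 = 0.14458193.
Var(ȳ) = (1 − 0.14458193)·267000/1928 = 0.85541807·138.48548 = 118.46298.
SE(ȳ) = √(118.46298) = 10.88.

10.88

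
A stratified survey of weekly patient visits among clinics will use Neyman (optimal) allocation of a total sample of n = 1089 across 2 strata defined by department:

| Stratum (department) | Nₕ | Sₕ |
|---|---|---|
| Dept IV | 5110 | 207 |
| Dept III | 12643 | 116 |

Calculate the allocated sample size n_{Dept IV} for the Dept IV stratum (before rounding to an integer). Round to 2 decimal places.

456.32

Neyman allocation: nₕ = n·NₕSₕ / Σⱼ NⱼSⱼ.
Σ NⱼSⱼ = 5110·207 + 12643·116 = 2.524358 × 10^6.
n_{Dept IV} = 1089·5110·207 / (2.524358 × 10^6) = 456.32.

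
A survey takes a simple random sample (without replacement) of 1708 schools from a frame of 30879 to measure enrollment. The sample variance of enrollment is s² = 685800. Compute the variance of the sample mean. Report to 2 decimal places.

Under SRS without replacement, Var(ȳ) = (1 − f)·s²/n with f = n/N = 1708/30879 = 0.05531267.
Var(ȳ) = (1 − 0.05531267)·685800/1708 = 0.94468733·401.52225 = 379.31298.

379.31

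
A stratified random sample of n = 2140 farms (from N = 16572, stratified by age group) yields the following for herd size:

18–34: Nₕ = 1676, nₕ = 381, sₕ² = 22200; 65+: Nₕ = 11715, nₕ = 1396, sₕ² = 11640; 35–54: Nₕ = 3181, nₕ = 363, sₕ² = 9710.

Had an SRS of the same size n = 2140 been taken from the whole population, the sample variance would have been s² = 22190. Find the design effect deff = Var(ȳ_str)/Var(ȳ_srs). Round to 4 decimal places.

Var(ȳ_str) = Σ Wₕ²(1−fₕ)sₕ²/nₕ with Wₕ = Nₕ/16572:
  18–34: (1676/16572)²·(1−381/1676)·22200/381 = 0.46049183
  65+: (11715/16572)²·(1−1396/11715)·11640/1396 = 3.6702667
  35–54: (3181/16572)²·(1−363/3181)·9710/363 = 0.87310689
  → Var(ȳ_str) = 5.0038654.
Var(ȳ_srs) = (1 − 2140/16572)·22190/2140 = 9.0301533.
deff = 5.0038654 / 9.0301533 = 0.5541.

0.5541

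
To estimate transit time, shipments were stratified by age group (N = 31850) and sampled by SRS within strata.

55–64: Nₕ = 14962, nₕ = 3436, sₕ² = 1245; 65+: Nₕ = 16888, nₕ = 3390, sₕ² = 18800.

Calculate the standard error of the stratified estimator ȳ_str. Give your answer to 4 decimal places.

Var(ȳ_str) = Σₕ Wₕ²(1 − fₕ)sₕ²/nₕ with Wₕ = Nₕ/N, N = 31850.
55–64: Wₕ = 0.46976452; term = 0.46976452²·(1 − 0.22964844)·1245/3436 = 0.061597855.
65+: Wₕ = 0.53023548; term = 0.53023548²·(1 − 0.20073425)·18800/3390 = 1.2461976.
Sum = 1.3077955.
SE = √(1.3077955) = 1.1436.

1.1436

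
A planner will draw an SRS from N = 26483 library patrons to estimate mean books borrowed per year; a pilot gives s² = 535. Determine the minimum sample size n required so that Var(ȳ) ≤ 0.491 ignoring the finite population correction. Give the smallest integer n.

1090

Without fpc, n₀ = s²/D = 535/0.491 = 1089.6130.
Rounding up, n = 1090.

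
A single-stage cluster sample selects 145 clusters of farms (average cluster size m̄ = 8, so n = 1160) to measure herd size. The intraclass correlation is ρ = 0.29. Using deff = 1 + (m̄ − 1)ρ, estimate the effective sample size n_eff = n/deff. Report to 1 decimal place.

deff = 1 + (8 − 1)·0.29 = 1 + 2.03 = 3.03.
n_eff = 1160 / 3.03 = 382.8.

382.8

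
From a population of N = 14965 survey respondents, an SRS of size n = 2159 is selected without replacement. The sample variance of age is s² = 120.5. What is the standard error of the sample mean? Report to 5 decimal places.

Under SRS without replacement, Var(ȳ) = (1 − f)·s²/n with f = n/N = 2159/14965 = 0.14426996.
Var(ȳ) = (1 − 0.14426996)·120.5/2159 = 0.85573004·0.055812876 = 0.047760755.
SE(ȳ) = √(0.047760755) = 0.21854.

0.21854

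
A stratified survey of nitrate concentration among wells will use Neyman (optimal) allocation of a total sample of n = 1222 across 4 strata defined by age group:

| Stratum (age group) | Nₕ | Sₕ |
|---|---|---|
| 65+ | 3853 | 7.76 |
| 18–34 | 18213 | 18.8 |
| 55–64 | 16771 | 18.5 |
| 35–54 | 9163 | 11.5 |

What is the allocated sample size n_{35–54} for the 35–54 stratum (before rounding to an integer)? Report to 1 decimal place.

163.4

Neyman allocation: nₕ = n·NₕSₕ / Σⱼ NⱼSⱼ.
Σ NⱼSⱼ = 3853·7.76 + 18213·18.8 + 16771·18.5 + 9163·11.5 = 787941.68.
n_{35–54} = 1222·9163·11.5 / 787941.68 = 163.4.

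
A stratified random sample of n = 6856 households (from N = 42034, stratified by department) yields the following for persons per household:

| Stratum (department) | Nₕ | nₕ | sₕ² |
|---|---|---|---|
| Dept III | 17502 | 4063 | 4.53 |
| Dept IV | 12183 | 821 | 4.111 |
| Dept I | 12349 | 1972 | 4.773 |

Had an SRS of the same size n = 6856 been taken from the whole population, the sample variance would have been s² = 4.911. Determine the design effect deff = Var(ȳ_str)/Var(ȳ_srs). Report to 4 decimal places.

Var(ȳ_str) = Σ Wₕ²(1−fₕ)sₕ²/nₕ with Wₕ = Nₕ/42034:
  Dept III: (17502/42034)²·(1−4063/17502)·4.53/4063 = 1.4842415 × 10^-4
  Dept IV: (12183/42034)²·(1−821/12183)·4.111/821 = 3.9229422 × 10^-4
  Dept I: (12349/42034)²·(1−1972/12349)·4.773/1972 = 1.7554428 × 10^-4
  → Var(ȳ_str) = 7.1626265 × 10^-4.
Var(ȳ_srs) = (1 − 6856/42034)·4.911/6856 = 5.9947289 × 10^-4.
deff = (7.1626265 × 10^-4) / (5.9947289 × 10^-4) = 1.1948.

1.1948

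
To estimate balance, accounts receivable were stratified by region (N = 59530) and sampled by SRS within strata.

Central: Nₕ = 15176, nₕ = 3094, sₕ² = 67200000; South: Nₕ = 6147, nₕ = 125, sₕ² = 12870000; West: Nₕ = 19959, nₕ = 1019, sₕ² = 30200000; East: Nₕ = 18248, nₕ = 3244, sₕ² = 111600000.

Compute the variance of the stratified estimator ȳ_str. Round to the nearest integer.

Var(ȳ_str) = Σₕ Wₕ²(1 − fₕ)sₕ²/nₕ with Wₕ = Nₕ/N, N = 59530.
Central: Wₕ = 0.25493029; term = 0.25493029²·(1 − 0.20387454)·67200000/3094 = 1123.7594.
South: Wₕ = 0.10325886; term = 0.10325886²·(1 − 0.02033512)·12870000/125 = 1075.476.
West: Wₕ = 0.33527633; term = 0.33527633²·(1 − 0.05105466)·30200000/1019 = 3161.4022.
East: Wₕ = 0.30653452; term = 0.30653452²·(1 − 0.17777291)·111600000/3244 = 2657.8711.
Sum = 8018.5087.

8019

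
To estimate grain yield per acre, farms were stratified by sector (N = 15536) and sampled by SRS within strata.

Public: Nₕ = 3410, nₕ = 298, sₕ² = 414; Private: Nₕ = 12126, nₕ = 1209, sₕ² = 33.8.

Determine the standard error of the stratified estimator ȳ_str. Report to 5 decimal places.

Var(ȳ_str) = Σₕ Wₕ²(1 − fₕ)sₕ²/nₕ with Wₕ = Nₕ/N, N = 15536.
Public: Wₕ = 0.21949022; term = 0.21949022²·(1 − 0.08739003)·414/298 = 0.061080083.
Private: Wₕ = 0.78050978; term = 0.78050978²·(1 − 0.09970312)·33.8/1209 = 0.015333202.
Sum = 0.076413285.
SE = √(0.076413285) = 0.27643.

0.27643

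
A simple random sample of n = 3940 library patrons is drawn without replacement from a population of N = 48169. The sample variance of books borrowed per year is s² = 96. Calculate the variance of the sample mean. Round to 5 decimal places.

Under SRS without replacement, Var(ȳ) = (1 − f)·s²/n with f = n/N = 3940/48169 = 0.08179535.
Var(ȳ) = (1 − 0.08179535)·96/3940 = 0.91820465·0.024365482 = 0.022372499.

0.02237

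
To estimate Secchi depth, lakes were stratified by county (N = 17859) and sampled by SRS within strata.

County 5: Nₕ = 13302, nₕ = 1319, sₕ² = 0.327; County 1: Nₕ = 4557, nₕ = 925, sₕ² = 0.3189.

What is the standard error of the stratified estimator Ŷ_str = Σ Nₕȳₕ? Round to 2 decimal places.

Var(Ŷ_str) = Σₕ Nₕ²(1 − fₕ)sₕ²/nₕ.
County 5: 13302²·(1 − 1319/13302)·0.327/1319 = 39517.136.
County 1: 4557²·(1 − 925/4557)·0.3189/925 = 5706.0774.
Sum = 45223.213.
SE = √(45223.213) = 212.66.

212.66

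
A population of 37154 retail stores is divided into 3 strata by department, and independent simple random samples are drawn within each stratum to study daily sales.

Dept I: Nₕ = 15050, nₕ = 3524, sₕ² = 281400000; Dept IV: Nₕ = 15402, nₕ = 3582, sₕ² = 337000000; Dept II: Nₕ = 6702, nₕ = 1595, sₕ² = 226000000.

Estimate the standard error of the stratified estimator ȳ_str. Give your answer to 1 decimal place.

161.1

Var(ȳ_str) = Σₕ Wₕ²(1 − fₕ)sₕ²/nₕ with Wₕ = Nₕ/N, N = 37154.
Dept I: Wₕ = 0.40507079; term = 0.40507079²·(1 − 0.23415282)·281400000/3524 = 10034.417.
Dept IV: Wₕ = 0.41454487; term = 0.41454487²·(1 − 0.23256720)·337000000/3582 = 12407.599.
Dept II: Wₕ = 0.18038435; term = 0.18038435²·(1 − 0.23798866)·226000000/1595 = 3513.2324.
Sum = 25955.248.
SE = √(25955.248) = 161.1.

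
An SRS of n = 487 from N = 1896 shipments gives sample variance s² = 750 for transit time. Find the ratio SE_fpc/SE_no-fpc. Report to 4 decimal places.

f = n/N = 487/1896 = 0.25685654.
SE_no-fpc = √(s²/n) = 1.2409839; SE_fpc = √((1−f)s²/n) = 1.0697997.
Ratio = √(1−f) = 0.86205769.

0.8621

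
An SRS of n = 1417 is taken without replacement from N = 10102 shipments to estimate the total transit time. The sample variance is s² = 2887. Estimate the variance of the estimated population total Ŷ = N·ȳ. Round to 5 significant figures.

1.7875 × 10^8

Var(Ŷ) = N²·Var(ȳ) = N²·(1 − n/N)·s²/n.
f = 1417/10102 = 0.14026925; Var(ȳ) = 0.85973075·2887/1417 = 1.751618.
Var(Ŷ) = 10102² · 1.751618 = 1.7875332 × 10^8.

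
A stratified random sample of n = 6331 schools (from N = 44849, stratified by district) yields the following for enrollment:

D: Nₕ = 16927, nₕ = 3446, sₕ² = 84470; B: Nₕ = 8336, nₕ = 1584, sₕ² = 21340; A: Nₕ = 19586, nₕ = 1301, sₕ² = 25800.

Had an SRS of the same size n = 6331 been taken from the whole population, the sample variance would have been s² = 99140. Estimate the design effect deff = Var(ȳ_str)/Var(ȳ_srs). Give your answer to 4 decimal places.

0.4973

Var(ȳ_str) = Σ Wₕ²(1−fₕ)sₕ²/nₕ with Wₕ = Nₕ/44849:
  D: (16927/44849)²·(1−3446/16927)·84470/3446 = 2.7808899
  B: (8336/44849)²·(1−1584/8336)·21340/1584 = 0.37698481
  A: (19586/44849)²·(1−1301/19586)·25800/1301 = 3.5308364
  → Var(ȳ_str) = 6.6887111.
Var(ȳ_srs) = (1 − 6331/44849)·99140/6331 = 13.448925.
deff = 6.6887111 / 13.448925 = 0.4973.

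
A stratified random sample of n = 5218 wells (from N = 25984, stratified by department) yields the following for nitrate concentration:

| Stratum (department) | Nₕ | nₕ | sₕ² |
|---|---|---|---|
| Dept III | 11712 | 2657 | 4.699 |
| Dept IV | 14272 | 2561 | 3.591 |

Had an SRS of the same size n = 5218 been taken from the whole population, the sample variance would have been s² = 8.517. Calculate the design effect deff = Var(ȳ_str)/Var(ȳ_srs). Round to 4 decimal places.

0.4791

Var(ȳ_str) = Σ Wₕ²(1−fₕ)sₕ²/nₕ with Wₕ = Nₕ/25984:
  Dept III: (11712/25984)²·(1−2657/11712)·4.699/2657 = 2.7779306 × 10^-4
  Dept IV: (14272/25984)²·(1−2561/14272)·3.591/2561 = 3.471144 × 10^-4
  → Var(ȳ_str) = 6.2490746 × 10^-4.
Var(ȳ_srs) = (1 − 5218/25984)·8.517/5218 = 0.0013044559.
deff = (6.2490746 × 10^-4) / 0.0013044559 = 0.4791.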